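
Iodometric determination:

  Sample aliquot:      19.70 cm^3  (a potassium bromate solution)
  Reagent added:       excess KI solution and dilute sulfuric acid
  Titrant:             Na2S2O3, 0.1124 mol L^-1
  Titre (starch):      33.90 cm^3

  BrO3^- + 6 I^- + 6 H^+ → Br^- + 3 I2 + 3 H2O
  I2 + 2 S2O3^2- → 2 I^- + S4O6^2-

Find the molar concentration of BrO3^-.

0.03224 mol/L

n(S2O3^2-) = 0.03390 × 0.1124 = 3.810 × 10^-3 mol
n(I2) = n(S2O3^2-)/2 = 1.905 × 10^-3 mol
From the 1:3 ratio, n(BrO3^-) in the aliquot = 1/3 × 1.905 × 10^-3 = 6.351 × 10^-4 mol
[BrO3^-] = 6.351 × 10^-4 / 0.01970 = 0.03224 mol/L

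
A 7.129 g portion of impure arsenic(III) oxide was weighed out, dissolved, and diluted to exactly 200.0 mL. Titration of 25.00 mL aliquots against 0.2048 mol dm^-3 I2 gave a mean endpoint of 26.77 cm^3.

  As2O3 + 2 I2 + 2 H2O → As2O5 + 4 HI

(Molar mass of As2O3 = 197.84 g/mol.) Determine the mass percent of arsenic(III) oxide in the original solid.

60.86 %

n(I2) per titration = 0.02677 × 0.2048 = 5.482 × 10^-3 mol
From the 1:2 ratio, n(As2O3) in each aliquot = 1/2 × 5.482 × 10^-3 = 2.741 × 10^-3 mol
n(As2O3) in the whole flask = 2.741 × 10^-3 × 200.0/25.00 = 0.02193 mol
mass of As2O3 = 0.02193 × 197.84 = 4.339 g
% As2O3 = 4.339 / 7.129 × 100 = 60.86 %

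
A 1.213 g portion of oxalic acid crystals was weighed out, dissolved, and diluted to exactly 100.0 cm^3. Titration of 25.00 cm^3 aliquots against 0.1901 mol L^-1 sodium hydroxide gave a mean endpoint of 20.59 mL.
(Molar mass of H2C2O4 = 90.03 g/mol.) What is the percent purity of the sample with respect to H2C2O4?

H2C2O4 + 2 NaOH → Na2C2O4 + 2 H2O
n(NaOH) per titration = 0.02059 × 0.1901 = 3.914 × 10^-3 mol
From the 1:2 ratio, n(H2C2O4) in each aliquot = 1/2 × 3.914 × 10^-3 = 1.957 × 10^-3 mol
n(H2C2O4) in the whole flask = 1.957 × 10^-3 × 100.0/25.00 = 7.828 × 10^-3 mol
mass of H2C2O4 = 7.828 × 10^-3 × 90.03 = 0.7048 g
% H2C2O4 = 0.7048 / 1.213 × 100 = 58.10 %

58.10 %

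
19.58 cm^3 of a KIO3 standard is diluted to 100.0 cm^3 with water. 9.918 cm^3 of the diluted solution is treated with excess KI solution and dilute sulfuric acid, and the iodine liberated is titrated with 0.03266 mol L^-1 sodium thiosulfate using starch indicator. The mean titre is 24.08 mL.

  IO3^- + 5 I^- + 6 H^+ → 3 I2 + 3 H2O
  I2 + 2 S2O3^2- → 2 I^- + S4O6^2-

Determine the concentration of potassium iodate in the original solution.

n(S2O3^2-) = 0.02408 × 0.03266 = 7.865 × 10^-4 mol
n(I2) = n(S2O3^2-)/2 = 3.932 × 10^-4 mol
From the 1:3 ratio, n(IO3^-) in the aliquot = 1/3 × 3.932 × 10^-4 = 1.311 × 10^-4 mol
[IO3^-]_dilute = 1.311 × 10^-4 / 0.009918 = 0.01322 mol/L
[IO3^-]_original = 0.01322 × 100.0/19.58 = 0.06750 mol/L

0.06750 mol/L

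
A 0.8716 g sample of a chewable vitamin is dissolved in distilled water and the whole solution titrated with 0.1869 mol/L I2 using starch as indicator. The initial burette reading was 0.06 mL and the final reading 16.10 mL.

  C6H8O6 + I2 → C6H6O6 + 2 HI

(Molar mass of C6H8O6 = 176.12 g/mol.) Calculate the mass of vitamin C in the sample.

n(I2) = 0.01604 L × 0.1869 mol/L = 2.998 × 10^-3 mol
n(C6H8O6) = 2.998 × 10^-3 mol (1:1 ratio)
mass of C6H8O6 = 2.998 × 10^-3 × 176.12 g/mol = 0.5280 g

0.5280 g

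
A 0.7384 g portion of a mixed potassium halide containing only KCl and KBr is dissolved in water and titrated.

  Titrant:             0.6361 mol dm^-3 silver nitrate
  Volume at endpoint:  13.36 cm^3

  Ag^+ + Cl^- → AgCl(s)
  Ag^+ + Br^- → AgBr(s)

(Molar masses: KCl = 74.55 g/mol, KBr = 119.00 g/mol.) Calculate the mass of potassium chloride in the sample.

0.4577 g

n(AgNO3) = 0.01336 × 0.6361 = 8.498 × 10^-3 mol
Let x = n(KCl), y = n(KBr).
Titrant: 1x + 1y = 8.498 × 10^-3;  mass: 74.55x + 119.00y = 0.7384
Solving, x = 6.139 × 10^-3 mol, y = 2.359 × 10^-3 mol
mass of KCl = 6.139 × 10^-3 × 74.55 = 0.4577 g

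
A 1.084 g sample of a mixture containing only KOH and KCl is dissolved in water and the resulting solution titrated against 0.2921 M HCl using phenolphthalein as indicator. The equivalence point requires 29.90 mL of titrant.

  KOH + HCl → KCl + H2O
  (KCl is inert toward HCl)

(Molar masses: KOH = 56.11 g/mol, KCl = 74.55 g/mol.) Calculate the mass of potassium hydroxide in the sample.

0.4901 g

n(HCl) = 0.02990 × 0.2921 = 8.734 × 10^-3 mol
Let x = n(KOH), y = n(KCl).
Titrant: 1x = 8.734 × 10^-3;  mass: 56.11x + 74.55y = 1.084
Solving, x = 8.734 × 10^-3 mol, y = 7.967 × 10^-3 mol
mass of KOH = 8.734 × 10^-3 × 56.11 = 0.4901 g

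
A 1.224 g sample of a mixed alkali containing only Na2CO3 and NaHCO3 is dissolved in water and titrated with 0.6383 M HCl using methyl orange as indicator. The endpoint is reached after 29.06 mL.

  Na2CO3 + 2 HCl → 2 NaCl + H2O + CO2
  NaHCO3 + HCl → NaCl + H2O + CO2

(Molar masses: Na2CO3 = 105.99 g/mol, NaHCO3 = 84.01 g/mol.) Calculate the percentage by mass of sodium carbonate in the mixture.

n(HCl) = 0.02906 × 0.6383 = 0.01855 mol
Let x = n(Na2CO3), y = n(NaHCO3).
Titrant: 2x + 1y = 0.01855;  mass: 105.99x + 84.01y = 1.224
Solving, x = 5.389 × 10^-3 mol, y = 7.770 × 10^-3 mol
mass of Na2CO3 = 5.389 × 10^-3 × 105.99 = 0.5712 g
% Na2CO3 = 0.5712 / 1.224 × 100 = 46.67 %

46.67 %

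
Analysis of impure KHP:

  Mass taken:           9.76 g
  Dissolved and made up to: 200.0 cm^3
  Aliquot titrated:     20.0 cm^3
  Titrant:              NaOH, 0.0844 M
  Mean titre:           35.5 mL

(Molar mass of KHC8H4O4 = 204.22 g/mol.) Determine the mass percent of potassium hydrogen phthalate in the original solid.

62.7 %

KHC8H4O4 + NaOH → KNaC8H4O4 + H2O
n(NaOH) per titration = 0.0355 × 0.0844 = 3.00 × 10^-3 mol
n(KHC8H4O4) in each aliquot = 3.00 × 10^-3 mol (1:1 ratio)
n(KHC8H4O4) in the whole flask = 3.00 × 10^-3 × 200.0/20.0 = 0.0300 mol
mass of KHC8H4O4 = 0.0300 × 204.22 = 6.12 g
% KHC8H4O4 = 6.12 / 9.76 × 100 = 62.7 %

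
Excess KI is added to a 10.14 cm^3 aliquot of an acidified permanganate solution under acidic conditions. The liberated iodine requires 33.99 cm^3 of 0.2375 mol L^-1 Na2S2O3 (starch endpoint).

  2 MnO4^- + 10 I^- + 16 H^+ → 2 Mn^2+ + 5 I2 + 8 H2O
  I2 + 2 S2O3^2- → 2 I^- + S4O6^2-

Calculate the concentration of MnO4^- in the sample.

0.1592 mol/L

n(S2O3^2-) = 0.03399 × 0.2375 = 8.073 × 10^-3 mol
n(I2) = n(S2O3^2-)/2 = 4.036 × 10^-3 mol
From the 2:5 ratio, n(MnO4^-) in the aliquot = 2/5 × 4.036 × 10^-3 = 1.615 × 10^-3 mol
[MnO4^-] = 1.615 × 10^-3 / 0.01014 = 0.1592 mol/L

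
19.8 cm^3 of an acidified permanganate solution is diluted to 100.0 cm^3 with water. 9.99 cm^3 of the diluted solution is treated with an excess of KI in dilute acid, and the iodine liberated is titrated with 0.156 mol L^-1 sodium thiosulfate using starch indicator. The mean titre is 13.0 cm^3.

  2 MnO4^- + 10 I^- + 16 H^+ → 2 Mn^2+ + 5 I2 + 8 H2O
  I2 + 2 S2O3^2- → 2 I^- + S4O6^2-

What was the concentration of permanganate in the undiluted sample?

n(S2O3^2-) = 0.0130 × 0.156 = 2.03 × 10^-3 mol
n(I2) = n(S2O3^2-)/2 = 1.01 × 10^-3 mol
From the 2:5 ratio, n(MnO4^-) in the aliquot = 2/5 × 1.01 × 10^-3 = 4.06 × 10^-4 mol
[MnO4^-]_dilute = 4.06 × 10^-4 / 0.00999 = 0.0406 mol/L
[MnO4^-]_original = 0.0406 × 100.0/19.8 = 0.205 mol/L

0.205 mol/L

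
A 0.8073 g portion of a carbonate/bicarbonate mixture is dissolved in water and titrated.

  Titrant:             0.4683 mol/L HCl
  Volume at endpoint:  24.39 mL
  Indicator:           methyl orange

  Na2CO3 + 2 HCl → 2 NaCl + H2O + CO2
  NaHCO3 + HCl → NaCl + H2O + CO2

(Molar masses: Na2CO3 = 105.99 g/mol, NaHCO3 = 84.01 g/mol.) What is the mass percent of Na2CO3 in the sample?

n(HCl) = 0.02439 × 0.4683 = 0.01142 mol
Let x = n(Na2CO3), y = n(NaHCO3).
Titrant: 2x + 1y = 0.01142;  mass: 105.99x + 84.01y = 0.8073
Solving, x = 2.454 × 10^-3 mol, y = 6.513 × 10^-3 mol
mass of Na2CO3 = 2.454 × 10^-3 × 105.99 = 0.2601 g
% Na2CO3 = 0.2601 / 0.8073 × 100 = 32.22 %

32.22 %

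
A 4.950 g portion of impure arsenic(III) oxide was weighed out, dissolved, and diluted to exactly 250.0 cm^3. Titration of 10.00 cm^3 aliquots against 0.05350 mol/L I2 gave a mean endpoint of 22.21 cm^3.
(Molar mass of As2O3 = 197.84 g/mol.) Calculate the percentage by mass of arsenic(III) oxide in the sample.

59.36 %

As2O3 + 2 I2 + 2 H2O → As2O5 + 4 HI
n(I2) per titration = 0.02221 × 0.05350 = 1.188 × 10^-3 mol
From the 1:2 ratio, n(As2O3) in each aliquot = 1/2 × 1.188 × 10^-3 = 5.941 × 10^-4 mol
n(As2O3) in the whole flask = 5.941 × 10^-4 × 250.0/10.00 = 0.01485 mol
mass of As2O3 = 0.01485 × 197.84 = 2.939 g
% As2O3 = 2.939 / 4.950 × 100 = 59.36 %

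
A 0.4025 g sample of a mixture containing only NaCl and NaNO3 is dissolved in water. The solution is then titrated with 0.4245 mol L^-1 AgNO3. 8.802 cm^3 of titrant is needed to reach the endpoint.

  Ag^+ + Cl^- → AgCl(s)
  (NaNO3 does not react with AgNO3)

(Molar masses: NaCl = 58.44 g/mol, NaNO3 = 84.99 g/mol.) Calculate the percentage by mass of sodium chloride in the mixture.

n(AgNO3) = 0.008802 × 0.4245 = 3.736 × 10^-3 mol
Let x = n(NaCl), y = n(NaNO3).
Titrant: 1x = 3.736 × 10^-3;  mass: 58.44x + 84.99y = 0.4025
Solving, x = 3.736 × 10^-3 mol, y = 2.167 × 10^-3 mol
mass of NaCl = 3.736 × 10^-3 × 58.44 = 0.2184 g
% NaCl = 0.2184 / 0.4025 × 100 = 54.25 %

54.25 %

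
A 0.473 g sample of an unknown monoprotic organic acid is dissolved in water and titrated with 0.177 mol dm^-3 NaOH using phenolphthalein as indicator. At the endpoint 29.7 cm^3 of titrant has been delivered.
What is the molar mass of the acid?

n(NaOH) = 0.0297 L × 0.177 mol/L = 5.26 × 10^-3 mol
n(HA) = 5.26 × 10^-3 mol (1:1 ratio)
M = m / n = 0.473 g / 5.26 × 10^-3 mol = 90.0 g/mol

90.0 g/mol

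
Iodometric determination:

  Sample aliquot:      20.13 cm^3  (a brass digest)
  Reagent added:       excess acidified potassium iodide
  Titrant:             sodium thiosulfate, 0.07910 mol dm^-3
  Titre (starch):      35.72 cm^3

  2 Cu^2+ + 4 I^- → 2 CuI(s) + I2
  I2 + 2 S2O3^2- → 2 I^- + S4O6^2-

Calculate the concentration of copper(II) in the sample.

n(S2O3^2-) = 0.03572 × 0.07910 = 2.825 × 10^-3 mol
n(I2) = n(S2O3^2-)/2 = 1.413 × 10^-3 mol
From the 2:1 ratio, n(Cu2+) in the aliquot = 2/1 × 1.413 × 10^-3 = 2.825 × 10^-3 mol
[Cu2+] = 2.825 × 10^-3 / 0.02013 = 0.1404 mol/L

0.1404 mol/L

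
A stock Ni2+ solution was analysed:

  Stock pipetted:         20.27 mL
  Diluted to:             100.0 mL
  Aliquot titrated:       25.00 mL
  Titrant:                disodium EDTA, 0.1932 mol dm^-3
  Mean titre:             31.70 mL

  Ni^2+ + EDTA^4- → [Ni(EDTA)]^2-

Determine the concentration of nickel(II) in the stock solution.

n(EDTA) = 0.03170 × 0.1932 = 6.124 × 10^-3 mol
n(Ni2+) in the aliquot = 6.124 × 10^-3 mol (1:1 ratio)
[Ni2+]_dilute = 6.124 × 10^-3 / 0.02500 = 0.2450 mol/L
Dilution factor = 100.0 / 20.27 = 4.933
[Ni2+]_stock = 0.2450 × 4.933 = 1.209 mol/L

1.209 mol/L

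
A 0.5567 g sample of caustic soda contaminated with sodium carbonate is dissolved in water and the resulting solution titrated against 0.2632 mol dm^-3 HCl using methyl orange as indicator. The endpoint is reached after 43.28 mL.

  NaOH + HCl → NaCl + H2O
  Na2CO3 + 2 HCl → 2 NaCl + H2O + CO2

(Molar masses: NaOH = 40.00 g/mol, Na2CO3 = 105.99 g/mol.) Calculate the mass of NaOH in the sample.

n(HCl) = 0.04328 × 0.2632 = 0.01139 mol
Let x = n(NaOH), y = n(Na2CO3).
Titrant: 1x + 2y = 0.01139;  mass: 40.00x + 105.99y = 0.5567
Solving, x = 3.615 × 10^-3 mol, y = 3.888 × 10^-3 mol
mass of NaOH = 3.615 × 10^-3 × 40.00 = 0.1446 g

0.1446 g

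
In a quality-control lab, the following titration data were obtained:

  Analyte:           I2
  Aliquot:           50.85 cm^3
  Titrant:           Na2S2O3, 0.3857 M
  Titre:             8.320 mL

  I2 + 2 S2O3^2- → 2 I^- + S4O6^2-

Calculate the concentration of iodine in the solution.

n(Na2S2O3) = 0.008320 L × 0.3857 mol/L = 3.209 × 10^-3 mol
From the 1:2 mole ratio, n(I2) = 1/2 × 3.209 × 10^-3 = 1.605 × 10^-3 mol
[I2] = 1.605 × 10^-3 mol / 0.05085 L = 0.03155 mol/L

0.03155 M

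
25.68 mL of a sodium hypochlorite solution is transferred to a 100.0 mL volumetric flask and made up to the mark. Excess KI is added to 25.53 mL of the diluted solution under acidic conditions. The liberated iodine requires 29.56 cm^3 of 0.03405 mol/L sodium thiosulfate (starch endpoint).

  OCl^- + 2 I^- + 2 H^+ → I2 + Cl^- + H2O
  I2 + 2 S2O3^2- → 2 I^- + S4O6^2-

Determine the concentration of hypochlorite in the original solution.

n(S2O3^2-) = 0.02956 × 0.03405 = 1.007 × 10^-3 mol
n(I2) = n(S2O3^2-)/2 = 5.033 × 10^-4 mol
n(OCl^-) in the aliquot = 5.033 × 10^-4 mol (1:1 ratio)
[OCl^-]_dilute = 5.033 × 10^-4 / 0.02553 = 0.01971 mol/L
[OCl^-]_original = 0.01971 × 100.0/25.68 = 0.07676 mol/L

0.07676 mol/L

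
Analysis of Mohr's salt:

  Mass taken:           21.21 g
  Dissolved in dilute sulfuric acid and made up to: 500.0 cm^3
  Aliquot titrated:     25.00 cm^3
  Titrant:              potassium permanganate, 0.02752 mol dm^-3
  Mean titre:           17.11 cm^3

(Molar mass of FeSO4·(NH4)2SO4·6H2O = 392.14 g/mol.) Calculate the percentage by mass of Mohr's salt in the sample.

MnO4^- + 5 Fe^2+ + 8 H^+ → Mn^2+ + 5 Fe^3+ + 4 H2O
n(KMnO4) per titration = 0.01711 × 0.02752 = 4.709 × 10^-4 mol
From the 5:1 ratio, n(FeSO4·(NH4)2SO4·6H2O) in each aliquot = 5/1 × 4.709 × 10^-4 = 2.354 × 10^-3 mol
n(FeSO4·(NH4)2SO4·6H2O) in the whole flask = 2.354 × 10^-3 × 500.0/25.00 = 0.04709 mol
mass of FeSO4·(NH4)2SO4·6H2O = 0.04709 × 392.14 = 18.46 g
% FeSO4·(NH4)2SO4·6H2O = 18.46 / 21.21 × 100 = 87.06 %

87.06 %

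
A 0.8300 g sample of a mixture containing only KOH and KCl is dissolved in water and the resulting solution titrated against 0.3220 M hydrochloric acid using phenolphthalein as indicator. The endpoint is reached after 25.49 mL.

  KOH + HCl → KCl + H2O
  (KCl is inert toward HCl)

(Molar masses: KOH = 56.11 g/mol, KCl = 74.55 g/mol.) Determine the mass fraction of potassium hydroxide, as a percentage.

55.49 %

n(HCl) = 0.02549 × 0.3220 = 8.208 × 10^-3 mol
Let x = n(KOH), y = n(KCl).
Titrant: 1x = 8.208 × 10^-3;  mass: 56.11x + 74.55y = 0.8300
Solving, x = 8.208 × 10^-3 mol, y = 4.956 × 10^-3 mol
mass of KOH = 8.208 × 10^-3 × 56.11 = 0.4605 g
% KOH = 0.4605 / 0.8300 × 100 = 55.49 %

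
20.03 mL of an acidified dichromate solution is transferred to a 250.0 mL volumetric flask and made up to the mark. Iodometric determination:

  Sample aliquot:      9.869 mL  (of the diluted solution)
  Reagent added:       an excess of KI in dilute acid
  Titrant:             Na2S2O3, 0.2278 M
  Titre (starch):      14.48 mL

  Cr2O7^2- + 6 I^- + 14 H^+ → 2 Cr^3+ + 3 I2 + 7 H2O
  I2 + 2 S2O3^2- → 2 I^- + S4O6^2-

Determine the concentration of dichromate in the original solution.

0.6953 M

n(S2O3^2-) = 0.01448 × 0.2278 = 3.299 × 10^-3 mol
n(I2) = n(S2O3^2-)/2 = 1.649 × 10^-3 mol
From the 1:3 ratio, n(Cr2O7^2-) in the aliquot = 1/3 × 1.649 × 10^-3 = 5.498 × 10^-4 mol
[Cr2O7^2-]_dilute = 5.498 × 10^-4 / 0.009869 = 0.05571 mol/L
[Cr2O7^2-]_original = 0.05571 × 250.0/20.03 = 0.6953 mol/L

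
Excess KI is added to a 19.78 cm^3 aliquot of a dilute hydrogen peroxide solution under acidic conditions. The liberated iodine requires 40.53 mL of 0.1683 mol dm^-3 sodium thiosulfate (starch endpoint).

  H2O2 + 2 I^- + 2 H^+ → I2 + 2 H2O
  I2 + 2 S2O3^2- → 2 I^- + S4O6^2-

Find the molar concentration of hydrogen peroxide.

n(S2O3^2-) = 0.04053 × 0.1683 = 6.821 × 10^-3 mol
n(I2) = n(S2O3^2-)/2 = 3.411 × 10^-3 mol
n(H2O2) in the aliquot = 3.411 × 10^-3 mol (1:1 ratio)
[H2O2] = 3.411 × 10^-3 / 0.01978 = 0.1724 mol/L

0.1724 mol/L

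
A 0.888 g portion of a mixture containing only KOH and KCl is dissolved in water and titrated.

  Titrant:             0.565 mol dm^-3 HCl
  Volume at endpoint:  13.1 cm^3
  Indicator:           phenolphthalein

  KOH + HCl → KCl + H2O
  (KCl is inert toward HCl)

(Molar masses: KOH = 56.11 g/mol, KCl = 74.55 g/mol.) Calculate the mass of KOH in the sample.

0.415 g

n(HCl) = 0.0131 × 0.565 = 7.40 × 10^-3 mol
Let x = n(KOH), y = n(KCl).
Titrant: 1x = 7.40 × 10^-3;  mass: 56.11x + 74.55y = 0.888
Solving, x = 7.40 × 10^-3 mol, y = 6.34 × 10^-3 mol
mass of KOH = 7.40 × 10^-3 × 56.11 = 0.415 g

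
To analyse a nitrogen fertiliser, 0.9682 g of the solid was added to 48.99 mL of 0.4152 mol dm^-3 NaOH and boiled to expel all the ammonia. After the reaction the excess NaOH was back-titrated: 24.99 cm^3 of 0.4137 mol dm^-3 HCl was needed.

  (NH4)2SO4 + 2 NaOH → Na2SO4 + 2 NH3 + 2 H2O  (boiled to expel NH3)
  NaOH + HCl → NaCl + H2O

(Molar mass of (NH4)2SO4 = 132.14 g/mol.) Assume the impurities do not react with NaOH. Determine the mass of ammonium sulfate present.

n(NaOH) added = 0.04899 × 0.4152 = 0.02034 mol
n(HCl) used in back-titration = 0.02499 × 0.4137 = 0.01034 mol
n(NaOH) left over = 0.01034 mol (1:1 ratio)
n(NaOH) consumed by analyte = 0.02034 − 0.01034 = 0.01000 mol
From the 1:2 ratio, n((NH4)2SO4) = 1/2 × 0.01000 = 5.001 × 10^-3 mol
mass of (NH4)2SO4 = 5.001 × 10^-3 × 132.14 = 0.6609 g

0.6609 g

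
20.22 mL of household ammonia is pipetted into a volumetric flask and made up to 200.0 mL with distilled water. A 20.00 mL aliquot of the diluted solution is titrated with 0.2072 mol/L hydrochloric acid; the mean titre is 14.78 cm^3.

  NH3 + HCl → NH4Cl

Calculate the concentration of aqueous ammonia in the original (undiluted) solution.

1.515 mol/L

n(HCl) = 0.01478 × 0.2072 = 3.062 × 10^-3 mol
n(NH3) in the aliquot = 3.062 × 10^-3 mol (1:1 ratio)
[NH3]_dilute = 3.062 × 10^-3 / 0.02000 = 0.1531 mol/L
Dilution factor = 200.0 / 20.22 = 9.891
[NH3]_stock = 0.1531 × 9.891 = 1.515 mol/L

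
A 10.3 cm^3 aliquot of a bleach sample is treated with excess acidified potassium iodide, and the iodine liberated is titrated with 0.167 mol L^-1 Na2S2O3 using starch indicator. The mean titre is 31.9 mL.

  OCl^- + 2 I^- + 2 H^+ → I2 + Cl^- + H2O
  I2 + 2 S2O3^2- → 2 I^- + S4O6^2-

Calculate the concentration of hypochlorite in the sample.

n(S2O3^2-) = 0.0319 × 0.167 = 5.33 × 10^-3 mol
n(I2) = n(S2O3^2-)/2 = 2.66 × 10^-3 mol
n(OCl^-) in the aliquot = 2.66 × 10^-3 mol (1:1 ratio)
[OCl^-] = 2.66 × 10^-3 / 0.0103 = 0.259 mol/L

0.259 mol/L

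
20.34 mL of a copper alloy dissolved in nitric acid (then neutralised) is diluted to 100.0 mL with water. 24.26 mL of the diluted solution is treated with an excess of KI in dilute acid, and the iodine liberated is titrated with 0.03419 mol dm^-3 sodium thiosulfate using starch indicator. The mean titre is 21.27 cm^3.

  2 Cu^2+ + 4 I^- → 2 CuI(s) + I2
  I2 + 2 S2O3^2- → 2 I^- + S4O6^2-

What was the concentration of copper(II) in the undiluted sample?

0.1474 mol/L

n(S2O3^2-) = 0.02127 × 0.03419 = 7.272 × 10^-4 mol
n(I2) = n(S2O3^2-)/2 = 3.636 × 10^-4 mol
From the 2:1 ratio, n(Cu2+) in the aliquot = 2/1 × 3.636 × 10^-4 = 7.272 × 10^-4 mol
[Cu2+]_dilute = 7.272 × 10^-4 / 0.02426 = 0.02998 mol/L
[Cu2+]_original = 0.02998 × 100.0/20.34 = 0.1474 mol/L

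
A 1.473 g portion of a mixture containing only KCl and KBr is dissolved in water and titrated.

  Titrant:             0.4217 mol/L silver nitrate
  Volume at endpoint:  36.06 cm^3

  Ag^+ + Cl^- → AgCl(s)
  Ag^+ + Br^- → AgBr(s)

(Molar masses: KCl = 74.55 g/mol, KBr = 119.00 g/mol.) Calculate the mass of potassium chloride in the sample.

n(AgNO3) = 0.03606 × 0.4217 = 0.01521 mol
Let x = n(KCl), y = n(KBr).
Titrant: 1x + 1y = 0.01521;  mass: 74.55x + 119.00y = 1.473
Solving, x = 7.572 × 10^-3 mol, y = 7.635 × 10^-3 mol
mass of KCl = 7.572 × 10^-3 × 74.55 = 0.5645 g

0.5645 g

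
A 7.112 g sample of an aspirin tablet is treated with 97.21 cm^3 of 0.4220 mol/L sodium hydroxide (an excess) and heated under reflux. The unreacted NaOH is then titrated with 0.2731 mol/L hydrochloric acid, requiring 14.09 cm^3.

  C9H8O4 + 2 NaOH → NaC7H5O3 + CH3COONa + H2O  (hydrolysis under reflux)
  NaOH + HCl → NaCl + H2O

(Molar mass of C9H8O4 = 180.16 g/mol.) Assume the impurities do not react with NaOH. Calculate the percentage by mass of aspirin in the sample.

n(NaOH) added = 0.09721 × 0.4220 = 0.04102 mol
n(HCl) used in back-titration = 0.01409 × 0.2731 = 3.848 × 10^-3 mol
n(NaOH) left over = 3.848 × 10^-3 mol (1:1 ratio)
n(NaOH) consumed by analyte = 0.04102 − 3.848 × 10^-3 = 0.03717 mol
From the 1:2 ratio, n(C9H8O4) = 1/2 × 0.03717 = 0.01859 mol
mass of C9H8O4 = 0.01859 × 180.16 = 3.349 g
% C9H8O4 = 3.349 / 7.112 × 100 = 47.09 %

47.09 %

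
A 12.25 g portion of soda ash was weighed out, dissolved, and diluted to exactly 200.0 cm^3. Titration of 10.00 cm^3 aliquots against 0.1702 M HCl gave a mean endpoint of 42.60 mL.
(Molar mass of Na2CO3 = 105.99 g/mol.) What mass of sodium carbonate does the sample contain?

7.685 g

Na2CO3 + 2 HCl → 2 NaCl + H2O + CO2
n(HCl) per titration = 0.04260 × 0.1702 = 7.251 × 10^-3 mol
From the 1:2 ratio, n(Na2CO3) in each aliquot = 1/2 × 7.251 × 10^-3 = 3.625 × 10^-3 mol
n(Na2CO3) in the whole flask = 3.625 × 10^-3 × 200.0/10.00 = 0.07251 mol
mass of Na2CO3 = 0.07251 × 105.99 = 7.685 g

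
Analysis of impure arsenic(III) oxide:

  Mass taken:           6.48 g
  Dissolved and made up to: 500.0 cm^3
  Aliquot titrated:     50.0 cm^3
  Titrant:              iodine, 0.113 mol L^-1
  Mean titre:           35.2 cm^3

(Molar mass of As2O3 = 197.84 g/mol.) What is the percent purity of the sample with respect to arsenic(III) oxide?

As2O3 + 2 I2 + 2 H2O → As2O5 + 4 HI
n(I2) per titration = 0.0352 × 0.113 = 3.98 × 10^-3 mol
From the 1:2 ratio, n(As2O3) in each aliquot = 1/2 × 3.98 × 10^-3 = 1.99 × 10^-3 mol
n(As2O3) in the whole flask = 1.99 × 10^-3 × 500.0/50.0 = 0.0199 mol
mass of As2O3 = 0.0199 × 197.84 = 3.93 g
% As2O3 = 3.93 / 6.48 × 100 = 60.7 %

60.7 %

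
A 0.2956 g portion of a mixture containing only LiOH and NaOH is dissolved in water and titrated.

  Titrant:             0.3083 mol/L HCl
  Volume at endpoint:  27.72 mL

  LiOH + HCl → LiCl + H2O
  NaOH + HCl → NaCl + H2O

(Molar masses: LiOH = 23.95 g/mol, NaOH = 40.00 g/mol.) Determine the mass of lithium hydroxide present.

0.06900 g

n(HCl) = 0.02772 × 0.3083 = 8.546 × 10^-3 mol
Let x = n(LiOH), y = n(NaOH).
Titrant: 1x + 1y = 8.546 × 10^-3;  mass: 23.95x + 40.00y = 0.2956
Solving, x = 2.881 × 10^-3 mol, y = 5.665 × 10^-3 mol
mass of LiOH = 2.881 × 10^-3 × 23.95 = 0.06900 g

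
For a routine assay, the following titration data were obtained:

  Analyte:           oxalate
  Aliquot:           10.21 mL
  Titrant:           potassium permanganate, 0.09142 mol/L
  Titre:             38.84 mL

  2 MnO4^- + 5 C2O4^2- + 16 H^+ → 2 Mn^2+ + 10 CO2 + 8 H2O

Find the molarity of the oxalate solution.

n(KMnO4) = 0.03884 L × 0.09142 mol/L = 3.551 × 10^-3 mol
From the 5:2 mole ratio, n(C2O4^2-) = 5/2 × 3.551 × 10^-3 = 8.877 × 10^-3 mol
[C2O4^2-] = 8.877 × 10^-3 mol / 0.01021 L = 0.8694 mol/L

0.8694 mol/L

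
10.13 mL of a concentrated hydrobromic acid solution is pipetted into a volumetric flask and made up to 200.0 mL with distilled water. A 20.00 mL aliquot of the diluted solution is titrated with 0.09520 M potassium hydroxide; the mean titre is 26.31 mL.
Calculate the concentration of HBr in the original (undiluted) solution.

2.473 M

HBr + KOH → KBr + H2O
n(KOH) = 0.02631 × 0.09520 = 2.505 × 10^-3 mol
n(HBr) in the aliquot = 2.505 × 10^-3 mol (1:1 ratio)
[HBr]_dilute = 2.505 × 10^-3 / 0.02000 = 0.1252 mol/L
Dilution factor = 200.0 / 10.13 = 19.74
[HBr]_stock = 0.1252 × 19.74 = 2.473 mol/L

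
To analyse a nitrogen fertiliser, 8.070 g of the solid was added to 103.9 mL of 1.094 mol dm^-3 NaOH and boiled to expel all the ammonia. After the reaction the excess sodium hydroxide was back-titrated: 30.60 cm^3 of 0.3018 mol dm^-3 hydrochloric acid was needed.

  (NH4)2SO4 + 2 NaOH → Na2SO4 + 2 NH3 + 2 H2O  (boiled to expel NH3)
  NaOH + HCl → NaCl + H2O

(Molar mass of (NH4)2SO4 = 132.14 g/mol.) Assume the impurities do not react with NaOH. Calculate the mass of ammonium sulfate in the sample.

6.900 g

n(NaOH) added = 0.1039 × 1.094 = 0.1137 mol
n(HCl) used in back-titration = 0.03060 × 0.3018 = 9.235 × 10^-3 mol
n(NaOH) left over = 9.235 × 10^-3 mol (1:1 ratio)
n(NaOH) consumed by analyte = 0.1137 − 9.235 × 10^-3 = 0.1044 mol
From the 1:2 ratio, n((NH4)2SO4) = 1/2 × 0.1044 = 0.05222 mol
mass of (NH4)2SO4 = 0.05222 × 132.14 = 6.900 g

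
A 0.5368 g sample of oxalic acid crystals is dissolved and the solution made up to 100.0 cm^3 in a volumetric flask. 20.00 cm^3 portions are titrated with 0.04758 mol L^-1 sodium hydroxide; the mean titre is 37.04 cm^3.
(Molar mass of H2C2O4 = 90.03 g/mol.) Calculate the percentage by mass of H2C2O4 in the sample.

73.89 %

H2C2O4 + 2 NaOH → Na2C2O4 + 2 H2O
n(NaOH) per titration = 0.03704 × 0.04758 = 1.762 × 10^-3 mol
From the 1:2 ratio, n(H2C2O4) in each aliquot = 1/2 × 1.762 × 10^-3 = 8.812 × 10^-4 mol
n(H2C2O4) in the whole flask = 8.812 × 10^-4 × 100.0/20.00 = 4.406 × 10^-3 mol
mass of H2C2O4 = 4.406 × 10^-3 × 90.03 = 0.3967 g
% H2C2O4 = 0.3967 / 0.5368 × 100 = 73.89 %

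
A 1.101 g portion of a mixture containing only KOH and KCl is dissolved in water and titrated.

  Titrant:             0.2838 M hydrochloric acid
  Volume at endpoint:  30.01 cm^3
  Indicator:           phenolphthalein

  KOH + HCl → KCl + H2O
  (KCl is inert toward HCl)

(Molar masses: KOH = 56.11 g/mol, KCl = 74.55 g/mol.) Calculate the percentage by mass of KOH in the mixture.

43.40 %

n(HCl) = 0.03001 × 0.2838 = 8.517 × 10^-3 mol
Let x = n(KOH), y = n(KCl).
Titrant: 1x = 8.517 × 10^-3;  mass: 56.11x + 74.55y = 1.101
Solving, x = 8.517 × 10^-3 mol, y = 8.358 × 10^-3 mol
mass of KOH = 8.517 × 10^-3 × 56.11 = 0.4779 g
% KOH = 0.4779 / 1.101 × 100 = 43.40 %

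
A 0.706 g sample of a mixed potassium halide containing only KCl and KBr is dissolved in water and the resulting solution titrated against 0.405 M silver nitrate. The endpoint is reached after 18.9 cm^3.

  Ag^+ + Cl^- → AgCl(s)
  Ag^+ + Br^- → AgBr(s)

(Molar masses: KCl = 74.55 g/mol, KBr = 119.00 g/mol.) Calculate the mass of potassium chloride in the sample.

0.344 g

n(AgNO3) = 0.0189 × 0.405 = 7.65 × 10^-3 mol
Let x = n(KCl), y = n(KBr).
Titrant: 1x + 1y = 7.65 × 10^-3;  mass: 74.55x + 119.00y = 0.706
Solving, x = 4.61 × 10^-3 mol, y = 3.05 × 10^-3 mol
mass of KCl = 4.61 × 10^-3 × 74.55 = 0.344 g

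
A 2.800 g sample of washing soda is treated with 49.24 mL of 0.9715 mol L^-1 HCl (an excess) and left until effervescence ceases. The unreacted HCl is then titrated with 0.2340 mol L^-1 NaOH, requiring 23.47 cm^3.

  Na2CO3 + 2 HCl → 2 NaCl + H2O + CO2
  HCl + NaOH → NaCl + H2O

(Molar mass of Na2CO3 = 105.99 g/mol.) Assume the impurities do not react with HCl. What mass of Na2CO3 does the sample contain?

n(HCl) added = 0.04924 × 0.9715 = 0.04784 mol
n(NaOH) used in back-titration = 0.02347 × 0.2340 = 5.492 × 10^-3 mol
n(HCl) left over = 5.492 × 10^-3 mol (1:1 ratio)
n(HCl) consumed by analyte = 0.04784 − 5.492 × 10^-3 = 0.04234 mol
From the 1:2 ratio, n(Na2CO3) = 1/2 × 0.04234 = 0.02117 mol
mass of Na2CO3 = 0.02117 × 105.99 = 2.244 g

2.244 g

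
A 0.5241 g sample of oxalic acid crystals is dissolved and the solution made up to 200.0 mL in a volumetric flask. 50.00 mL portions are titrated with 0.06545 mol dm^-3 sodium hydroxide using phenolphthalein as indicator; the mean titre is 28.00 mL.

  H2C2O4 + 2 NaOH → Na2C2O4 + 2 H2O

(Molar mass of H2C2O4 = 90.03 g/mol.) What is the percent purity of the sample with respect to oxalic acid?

n(NaOH) per titration = 0.02800 × 0.06545 = 1.833 × 10^-3 mol
From the 1:2 ratio, n(H2C2O4) in each aliquot = 1/2 × 1.833 × 10^-3 = 9.163 × 10^-4 mol
n(H2C2O4) in the whole flask = 9.163 × 10^-4 × 200.0/50.00 = 3.665 × 10^-3 mol
mass of H2C2O4 = 3.665 × 10^-3 × 90.03 = 0.3300 g
% H2C2O4 = 0.3300 / 0.5241 × 100 = 62.96 %

62.96 %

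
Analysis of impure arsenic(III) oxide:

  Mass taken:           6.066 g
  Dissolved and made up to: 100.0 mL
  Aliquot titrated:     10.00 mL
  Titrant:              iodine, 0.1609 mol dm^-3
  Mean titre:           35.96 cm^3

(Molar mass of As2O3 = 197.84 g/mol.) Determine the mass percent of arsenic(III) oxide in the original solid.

As2O3 + 2 I2 + 2 H2O → As2O5 + 4 HI
n(I2) per titration = 0.03596 × 0.1609 = 5.786 × 10^-3 mol
From the 1:2 ratio, n(As2O3) in each aliquot = 1/2 × 5.786 × 10^-3 = 2.893 × 10^-3 mol
n(As2O3) in the whole flask = 2.893 × 10^-3 × 100.0/10.00 = 0.02893 mol
mass of As2O3 = 0.02893 × 197.84 = 5.723 g
% As2O3 = 5.723 / 6.066 × 100 = 94.35 %

94.35 %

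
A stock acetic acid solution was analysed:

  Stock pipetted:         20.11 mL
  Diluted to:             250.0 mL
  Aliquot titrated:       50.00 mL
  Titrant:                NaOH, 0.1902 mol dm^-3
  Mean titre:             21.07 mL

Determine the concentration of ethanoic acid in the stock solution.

0.9964 mol/L

CH3COOH + NaOH → CH3COONa + H2O
n(NaOH) = 0.02107 × 0.1902 = 4.008 × 10^-3 mol
n(CH3COOH) in the aliquot = 4.008 × 10^-3 mol (1:1 ratio)
[CH3COOH]_dilute = 4.008 × 10^-3 / 0.05000 = 0.08015 mol/L
Dilution factor = 250.0 / 20.11 = 12.43
[CH3COOH]_stock = 0.08015 × 12.43 = 0.9964 mol/L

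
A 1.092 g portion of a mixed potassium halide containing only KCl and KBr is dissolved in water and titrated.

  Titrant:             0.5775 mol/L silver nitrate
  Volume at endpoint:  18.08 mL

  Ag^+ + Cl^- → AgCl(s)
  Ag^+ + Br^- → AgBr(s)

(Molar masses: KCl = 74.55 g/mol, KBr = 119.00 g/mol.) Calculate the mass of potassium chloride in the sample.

n(AgNO3) = 0.01808 × 0.5775 = 0.01044 mol
Let x = n(KCl), y = n(KBr).
Titrant: 1x + 1y = 0.01044;  mass: 74.55x + 119.00y = 1.092
Solving, x = 3.386 × 10^-3 mol, y = 7.055 × 10^-3 mol
mass of KCl = 3.386 × 10^-3 × 74.55 = 0.2524 g

0.2524 g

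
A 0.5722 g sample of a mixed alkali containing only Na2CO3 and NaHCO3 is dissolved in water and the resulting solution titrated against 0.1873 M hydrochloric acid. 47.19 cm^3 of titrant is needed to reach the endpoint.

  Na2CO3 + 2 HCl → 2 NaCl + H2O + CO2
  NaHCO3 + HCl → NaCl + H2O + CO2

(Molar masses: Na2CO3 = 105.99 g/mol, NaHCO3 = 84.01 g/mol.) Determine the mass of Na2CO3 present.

n(HCl) = 0.04719 × 0.1873 = 8.839 × 10^-3 mol
Let x = n(Na2CO3), y = n(NaHCO3).
Titrant: 2x + 1y = 8.839 × 10^-3;  mass: 105.99x + 84.01y = 0.5722
Solving, x = 2.746 × 10^-3 mol, y = 3.347 × 10^-3 mol
mass of Na2CO3 = 2.746 × 10^-3 × 105.99 = 0.2911 g

0.2911 g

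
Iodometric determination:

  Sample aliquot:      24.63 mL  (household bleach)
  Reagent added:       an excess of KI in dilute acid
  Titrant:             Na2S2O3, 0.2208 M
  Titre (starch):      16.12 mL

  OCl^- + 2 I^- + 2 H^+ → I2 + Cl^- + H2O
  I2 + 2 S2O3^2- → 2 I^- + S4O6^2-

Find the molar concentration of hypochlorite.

0.07226 M

n(S2O3^2-) = 0.01612 × 0.2208 = 3.559 × 10^-3 mol
n(I2) = n(S2O3^2-)/2 = 1.780 × 10^-3 mol
n(OCl^-) in the aliquot = 1.780 × 10^-3 mol (1:1 ratio)
[OCl^-] = 1.780 × 10^-3 / 0.02463 = 0.07226 mol/L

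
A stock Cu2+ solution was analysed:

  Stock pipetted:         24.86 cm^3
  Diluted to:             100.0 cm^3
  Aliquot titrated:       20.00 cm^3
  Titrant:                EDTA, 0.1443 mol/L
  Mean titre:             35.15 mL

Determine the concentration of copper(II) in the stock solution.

Cu^2+ + EDTA^4- → [Cu(EDTA)]^2-
n(EDTA) = 0.03515 × 0.1443 = 5.072 × 10^-3 mol
n(Cu2+) in the aliquot = 5.072 × 10^-3 mol (1:1 ratio)
[Cu2+]_dilute = 5.072 × 10^-3 / 0.02000 = 0.2536 mol/L
Dilution factor = 100.0 / 24.86 = 4.023
[Cu2+]_stock = 0.2536 × 4.023 = 1.020 mol/L

1.020 mol/L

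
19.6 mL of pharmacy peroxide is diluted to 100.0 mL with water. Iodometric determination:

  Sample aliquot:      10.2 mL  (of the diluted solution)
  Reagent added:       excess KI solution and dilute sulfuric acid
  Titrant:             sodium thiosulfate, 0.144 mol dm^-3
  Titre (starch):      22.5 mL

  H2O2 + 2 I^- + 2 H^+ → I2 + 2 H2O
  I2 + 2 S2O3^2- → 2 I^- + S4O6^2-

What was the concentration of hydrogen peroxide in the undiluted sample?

0.810 mol/L

n(S2O3^2-) = 0.0225 × 0.144 = 3.24 × 10^-3 mol
n(I2) = n(S2O3^2-)/2 = 1.62 × 10^-3 mol
n(H2O2) in the aliquot = 1.62 × 10^-3 mol (1:1 ratio)
[H2O2]_dilute = 1.62 × 10^-3 / 0.0102 = 0.159 mol/L
[H2O2]_original = 0.159 × 100.0/19.6 = 0.810 mol/L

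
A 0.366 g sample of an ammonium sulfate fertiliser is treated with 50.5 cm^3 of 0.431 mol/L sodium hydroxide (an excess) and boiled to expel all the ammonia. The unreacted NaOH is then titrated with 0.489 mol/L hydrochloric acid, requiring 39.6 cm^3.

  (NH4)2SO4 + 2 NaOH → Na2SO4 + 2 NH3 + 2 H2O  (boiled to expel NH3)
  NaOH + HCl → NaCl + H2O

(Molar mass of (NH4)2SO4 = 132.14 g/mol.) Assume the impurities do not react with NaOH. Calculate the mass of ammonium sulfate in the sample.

n(NaOH) added = 0.0505 × 0.431 = 0.0218 mol
n(HCl) used in back-titration = 0.0396 × 0.489 = 0.0194 mol
n(NaOH) left over = 0.0194 mol (1:1 ratio)
n(NaOH) consumed by analyte = 0.0218 − 0.0194 = 2.40 × 10^-3 mol
From the 1:2 ratio, n((NH4)2SO4) = 1/2 × 2.40 × 10^-3 = 1.20 × 10^-3 mol
mass of (NH4)2SO4 = 1.20 × 10^-3 × 132.14 = 0.159 g

0.159 g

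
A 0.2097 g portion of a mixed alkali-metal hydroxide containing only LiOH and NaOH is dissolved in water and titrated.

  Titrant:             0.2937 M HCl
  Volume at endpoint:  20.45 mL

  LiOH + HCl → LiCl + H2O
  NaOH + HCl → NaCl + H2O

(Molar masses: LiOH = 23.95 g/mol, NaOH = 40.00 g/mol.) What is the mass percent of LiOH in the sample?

n(HCl) = 0.02045 × 0.2937 = 6.006 × 10^-3 mol
Let x = n(LiOH), y = n(NaOH).
Titrant: 1x + 1y = 6.006 × 10^-3;  mass: 23.95x + 40.00y = 0.2097
Solving, x = 1.903 × 10^-3 mol, y = 4.103 × 10^-3 mol
mass of LiOH = 1.903 × 10^-3 × 23.95 = 0.04558 g
% LiOH = 0.04558 / 0.2097 × 100 = 21.74 %

21.74 %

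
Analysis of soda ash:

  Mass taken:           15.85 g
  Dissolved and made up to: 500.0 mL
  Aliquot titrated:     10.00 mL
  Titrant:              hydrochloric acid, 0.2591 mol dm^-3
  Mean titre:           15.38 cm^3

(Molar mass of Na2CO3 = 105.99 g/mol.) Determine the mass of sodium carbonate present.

Na2CO3 + 2 HCl → 2 NaCl + H2O + CO2
n(HCl) per titration = 0.01538 × 0.2591 = 3.985 × 10^-3 mol
From the 1:2 ratio, n(Na2CO3) in each aliquot = 1/2 × 3.985 × 10^-3 = 1.992 × 10^-3 mol
n(Na2CO3) in the whole flask = 1.992 × 10^-3 × 500.0/10.00 = 0.09962 mol
mass of Na2CO3 = 0.09962 × 105.99 = 10.56 g

10.56 g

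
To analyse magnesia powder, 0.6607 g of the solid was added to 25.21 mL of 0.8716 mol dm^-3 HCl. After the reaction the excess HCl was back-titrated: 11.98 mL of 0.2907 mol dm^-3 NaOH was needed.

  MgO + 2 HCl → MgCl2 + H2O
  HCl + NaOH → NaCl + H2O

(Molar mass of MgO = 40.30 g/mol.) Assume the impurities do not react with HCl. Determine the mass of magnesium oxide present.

0.3726 g

n(HCl) added = 0.02521 × 0.8716 = 0.02197 mol
n(NaOH) used in back-titration = 0.01198 × 0.2907 = 3.483 × 10^-3 mol
n(HCl) left over = 3.483 × 10^-3 mol (1:1 ratio)
n(HCl) consumed by analyte = 0.02197 − 3.483 × 10^-3 = 0.01849 mol
From the 1:2 ratio, n(MgO) = 1/2 × 0.01849 = 9.245 × 10^-3 mol
mass of MgO = 9.245 × 10^-3 × 40.30 = 0.3726 g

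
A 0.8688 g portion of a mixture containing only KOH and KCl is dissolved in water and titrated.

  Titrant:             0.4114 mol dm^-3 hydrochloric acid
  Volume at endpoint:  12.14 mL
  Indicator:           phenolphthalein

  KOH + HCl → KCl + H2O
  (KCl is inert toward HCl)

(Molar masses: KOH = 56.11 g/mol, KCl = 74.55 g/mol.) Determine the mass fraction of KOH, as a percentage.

32.26 %

n(HCl) = 0.01214 × 0.4114 = 4.994 × 10^-3 mol
Let x = n(KOH), y = n(KCl).
Titrant: 1x = 4.994 × 10^-3;  mass: 56.11x + 74.55y = 0.8688
Solving, x = 4.994 × 10^-3 mol, y = 7.895 × 10^-3 mol
mass of KOH = 4.994 × 10^-3 × 56.11 = 0.2802 g
% KOH = 0.2802 / 0.8688 × 100 = 32.26 %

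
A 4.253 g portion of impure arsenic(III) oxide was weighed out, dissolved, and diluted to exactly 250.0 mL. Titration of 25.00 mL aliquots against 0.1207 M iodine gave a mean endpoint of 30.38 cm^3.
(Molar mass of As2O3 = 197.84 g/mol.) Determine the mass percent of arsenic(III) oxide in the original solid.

As2O3 + 2 I2 + 2 H2O → As2O5 + 4 HI
n(I2) per titration = 0.03038 × 0.1207 = 3.667 × 10^-3 mol
From the 1:2 ratio, n(As2O3) in each aliquot = 1/2 × 3.667 × 10^-3 = 1.833 × 10^-3 mol
n(As2O3) in the whole flask = 1.833 × 10^-3 × 250.0/25.00 = 0.01833 mol
mass of As2O3 = 0.01833 × 197.84 = 3.627 g
% As2O3 = 3.627 / 4.253 × 100 = 85.29 %

85.29 %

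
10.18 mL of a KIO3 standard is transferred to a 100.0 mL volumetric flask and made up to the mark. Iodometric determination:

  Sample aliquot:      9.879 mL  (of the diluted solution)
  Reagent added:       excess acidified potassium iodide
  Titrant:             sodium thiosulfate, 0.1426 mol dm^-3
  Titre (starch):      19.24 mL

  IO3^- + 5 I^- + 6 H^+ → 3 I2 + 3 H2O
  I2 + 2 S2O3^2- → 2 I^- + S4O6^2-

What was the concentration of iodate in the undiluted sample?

0.4547 mol/L

n(S2O3^2-) = 0.01924 × 0.1426 = 2.744 × 10^-3 mol
n(I2) = n(S2O3^2-)/2 = 1.372 × 10^-3 mol
From the 1:3 ratio, n(IO3^-) in the aliquot = 1/3 × 1.372 × 10^-3 = 4.573 × 10^-4 mol
[IO3^-]_dilute = 4.573 × 10^-4 / 0.009879 = 0.04629 mol/L
[IO3^-]_original = 0.04629 × 100.0/10.18 = 0.4547 mol/L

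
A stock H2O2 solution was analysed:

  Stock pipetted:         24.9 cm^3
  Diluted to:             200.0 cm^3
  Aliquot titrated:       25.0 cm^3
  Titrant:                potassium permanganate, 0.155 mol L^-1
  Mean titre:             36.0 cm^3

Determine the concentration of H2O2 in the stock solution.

2 MnO4^- + 5 H2O2 + 6 H^+ → 2 Mn^2+ + 5 O2 + 8 H2O
n(KMnO4) = 0.0360 × 0.155 = 5.58 × 10^-3 mol
From the 5:2 ratio, n(H2O2) in the aliquot = 5/2 × 5.58 × 10^-3 = 0.0140 mol
[H2O2]_dilute = 0.0140 / 0.0250 = 0.558 mol/L
Dilution factor = 200.0 / 24.9 = 8.032
[H2O2]_stock = 0.558 × 8.032 = 4.48 mol/L

4.48 mol/L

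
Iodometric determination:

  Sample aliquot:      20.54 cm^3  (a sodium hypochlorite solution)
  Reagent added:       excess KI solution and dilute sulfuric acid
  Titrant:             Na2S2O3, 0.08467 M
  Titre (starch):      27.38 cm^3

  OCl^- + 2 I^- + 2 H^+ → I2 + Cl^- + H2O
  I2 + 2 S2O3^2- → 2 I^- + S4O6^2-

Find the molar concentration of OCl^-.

n(S2O3^2-) = 0.02738 × 0.08467 = 2.318 × 10^-3 mol
n(I2) = n(S2O3^2-)/2 = 1.159 × 10^-3 mol
n(OCl^-) in the aliquot = 1.159 × 10^-3 mol (1:1 ratio)
[OCl^-] = 1.159 × 10^-3 / 0.02054 = 0.05643 mol/L

0.05643 M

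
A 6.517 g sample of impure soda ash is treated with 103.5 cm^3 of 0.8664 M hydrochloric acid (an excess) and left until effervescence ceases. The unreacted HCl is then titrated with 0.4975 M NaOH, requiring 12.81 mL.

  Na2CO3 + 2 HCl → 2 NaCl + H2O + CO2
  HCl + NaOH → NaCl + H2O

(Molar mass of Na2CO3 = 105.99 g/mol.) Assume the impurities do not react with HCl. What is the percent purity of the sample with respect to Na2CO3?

67.74 %

n(HCl) added = 0.1035 × 0.8664 = 0.08967 mol
n(NaOH) used in back-titration = 0.01281 × 0.4975 = 6.373 × 10^-3 mol
n(HCl) left over = 6.373 × 10^-3 mol (1:1 ratio)
n(HCl) consumed by analyte = 0.08967 − 6.373 × 10^-3 = 0.08330 mol
From the 1:2 ratio, n(Na2CO3) = 1/2 × 0.08330 = 0.04165 mol
mass of Na2CO3 = 0.04165 × 105.99 = 4.414 g
% Na2CO3 = 4.414 / 6.517 × 100 = 67.74 %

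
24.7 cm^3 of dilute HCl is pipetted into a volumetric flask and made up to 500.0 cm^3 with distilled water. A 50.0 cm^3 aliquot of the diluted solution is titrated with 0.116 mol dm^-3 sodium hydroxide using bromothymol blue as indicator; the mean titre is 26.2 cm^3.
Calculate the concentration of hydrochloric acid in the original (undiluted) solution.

HCl + NaOH → NaCl + H2O
n(NaOH) = 0.0262 × 0.116 = 3.04 × 10^-3 mol
n(HCl) in the aliquot = 3.04 × 10^-3 mol (1:1 ratio)
[HCl]_dilute = 3.04 × 10^-3 / 0.0500 = 0.0608 mol/L
Dilution factor = 500.0 / 24.7 = 20.24
[HCl]_stock = 0.0608 × 20.24 = 1.23 mol/L

1.23 mol/L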